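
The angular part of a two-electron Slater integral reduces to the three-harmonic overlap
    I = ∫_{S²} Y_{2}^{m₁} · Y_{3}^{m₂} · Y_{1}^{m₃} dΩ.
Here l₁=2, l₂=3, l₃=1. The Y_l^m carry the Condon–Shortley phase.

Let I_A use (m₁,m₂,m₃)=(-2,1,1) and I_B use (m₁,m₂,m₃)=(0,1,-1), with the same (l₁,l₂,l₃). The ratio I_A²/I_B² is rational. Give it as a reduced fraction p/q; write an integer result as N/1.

Same 2,3,1: normalisation and zero-m 3j drop out of the ratio.
A: Δ: 4! 0! 2! / 7! → 1/105; sum: t=4:+1/48 = 1/48; 3j²(2 3 1; -2 1 1) = Δ·Π!·Σ² = 1/105  (sign +1)
B: Δ: 4! 0! 2! / 7! → 1/105; sum: t=2:+1/8 = 1/8; 3j²(2 3 1; 0 1 -1) = Δ·Π!·Σ² = 2/35  (sign +1)
I_A²/I_B² = (1/105)/(2/35) = 1/6

1/6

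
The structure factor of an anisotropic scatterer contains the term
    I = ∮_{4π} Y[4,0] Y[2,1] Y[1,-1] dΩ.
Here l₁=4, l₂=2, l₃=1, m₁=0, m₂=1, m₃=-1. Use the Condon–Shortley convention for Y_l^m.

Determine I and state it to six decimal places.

|4−2|≤1≤4+2 violated ⇒ I = 0

0.000000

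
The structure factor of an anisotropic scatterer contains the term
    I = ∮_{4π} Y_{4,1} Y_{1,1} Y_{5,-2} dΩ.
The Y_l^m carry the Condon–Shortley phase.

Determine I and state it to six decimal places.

0.225034

m-sum 0 ✓  L=10 even ✓  3≤5≤5 ✓
Π(2lᵢ+1) = 9×3×11 = 297
triangle coeff Δ(4,1,5) = 1/495
Σ_t [0,0]: t=0:+1/576 = 1/576
(3j)²=5/99 [(4 1 5; 0 0 0)], sign=-1
Σ_t [0,0]: t=0:+1/1440 = 1/1440
(3j)²=7/165 [(4 1 5; 1 1 -2)], sign=-1
⇒ 4πI² = 7/11
I = (+1)√(7/11/(4π)) = 0.22503380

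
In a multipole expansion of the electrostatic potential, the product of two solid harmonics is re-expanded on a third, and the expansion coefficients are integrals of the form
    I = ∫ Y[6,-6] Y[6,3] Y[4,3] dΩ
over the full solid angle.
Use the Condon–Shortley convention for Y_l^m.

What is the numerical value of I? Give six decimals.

-0.119136

Checks pass: Σm=0; 16 even; l₃=4∈[0,12].
(2·6+1)(2·6+1)(2·4+1) = 1521
Δ: 8! 4! 4! / 17! → 1/15315300
sum: t=2:+1/829440 t=3:−1/25920 t=4:+1/9216 t=5:−1/25920 t=6:+1/829440 = 7/207360
3j²(6 6 4; 0 0 0) = Δ·Π!·Σ² = 28/2431  (sign +1)
sum: t=8:+1/5806080 = 1/5806080
3j²(6 6 4; -6 3 3) = Δ·Π!·Σ² = 9/884  (sign -1)
combine: 4πI² = 1521·28/2431·9/884 = 567/3179
take √, sign -1: I = -0.11913554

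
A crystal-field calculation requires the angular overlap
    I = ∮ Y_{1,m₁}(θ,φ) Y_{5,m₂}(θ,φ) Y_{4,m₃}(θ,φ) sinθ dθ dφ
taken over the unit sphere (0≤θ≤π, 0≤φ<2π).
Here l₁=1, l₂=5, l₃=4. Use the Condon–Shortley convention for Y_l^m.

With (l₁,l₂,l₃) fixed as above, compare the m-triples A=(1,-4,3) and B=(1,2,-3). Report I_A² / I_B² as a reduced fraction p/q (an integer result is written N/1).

12/1

l's match ⇒ only the (l;m) 3-j factors differ between A and B.
A: triangle coeff Δ(1,5,4) = 1/495; Σ_t [0,0]: t=0:+1/10080 = 1/10080; (3j)²=4/55 [(1 5 4; 1 -4 3)], sign=-1
B: triangle coeff Δ(1,5,4) = 1/495; Σ_t [0,0]: t=0:+1/10080 = 1/10080; (3j)²=1/165 [(1 5 4; 1 2 -3)], sign=-1
I_A²/I_B² = (4/55)/(1/165) = 12/1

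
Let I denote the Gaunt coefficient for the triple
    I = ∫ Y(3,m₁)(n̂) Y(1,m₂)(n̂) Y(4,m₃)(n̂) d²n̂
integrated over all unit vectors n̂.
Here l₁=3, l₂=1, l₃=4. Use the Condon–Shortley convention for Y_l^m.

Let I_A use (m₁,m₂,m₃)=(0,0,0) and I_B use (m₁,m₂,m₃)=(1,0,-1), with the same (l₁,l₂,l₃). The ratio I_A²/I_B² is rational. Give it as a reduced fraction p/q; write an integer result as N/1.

Same 3,1,4: normalisation and zero-m 3j drop out of the ratio.
A: Δ: 0! 6! 2! / 9! → 1/252; sum: t=0:+1/36 = 1/36; 3j²(3 1 4; 0 0 0) = Δ·Π!·Σ² = 4/63  (sign +1)
B: Δ: 0! 6! 2! / 9! → 1/252; sum: t=0:+1/48 = 1/48; 3j²(3 1 4; 1 0 -1) = Δ·Π!·Σ² = 5/84  (sign -1)
I_A²/I_B² = (4/63)/(5/84) = 16/15

16/15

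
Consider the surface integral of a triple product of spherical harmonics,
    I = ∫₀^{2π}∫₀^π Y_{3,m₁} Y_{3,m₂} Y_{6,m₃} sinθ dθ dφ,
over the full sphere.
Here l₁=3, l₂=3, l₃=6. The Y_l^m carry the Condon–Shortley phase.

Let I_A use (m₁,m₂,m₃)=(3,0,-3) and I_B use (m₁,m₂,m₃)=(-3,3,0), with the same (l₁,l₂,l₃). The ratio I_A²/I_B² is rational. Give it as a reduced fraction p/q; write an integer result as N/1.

84/1

Shared (l₁,l₂,l₃)=(3,3,6): N and (l;000)² cancel in I_A²/I_B².
A: Δ = 0!·6!·6!/13! = 1/12012; Racah Σ t=0..0: t=0:+1/25920 = 1/25920; ⇒ 3j(3 3 6; 3 0 -3)² = 1/143, sgn -1
B: Δ = 0!·6!·6!/13! = 1/12012; Racah Σ t=0..0: t=0:+1/518400 = 1/518400; ⇒ 3j(3 3 6; -3 3 0)² = 1/12012, sgn +1
I_A²/I_B² = (1/143)/(1/12012) = 84/1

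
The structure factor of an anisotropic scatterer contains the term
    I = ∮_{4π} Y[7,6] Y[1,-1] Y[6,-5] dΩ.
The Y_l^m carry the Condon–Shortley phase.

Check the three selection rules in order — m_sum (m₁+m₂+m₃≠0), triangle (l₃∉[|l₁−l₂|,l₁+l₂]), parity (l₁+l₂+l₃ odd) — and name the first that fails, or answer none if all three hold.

azimuthal sum: 6 − 1 − 5 = 0  ✓
6 ≤ 6 ≤ 8 (triangle on l)  ✓
L = 7 + 1 + 6 = 14 (even)  ✓

none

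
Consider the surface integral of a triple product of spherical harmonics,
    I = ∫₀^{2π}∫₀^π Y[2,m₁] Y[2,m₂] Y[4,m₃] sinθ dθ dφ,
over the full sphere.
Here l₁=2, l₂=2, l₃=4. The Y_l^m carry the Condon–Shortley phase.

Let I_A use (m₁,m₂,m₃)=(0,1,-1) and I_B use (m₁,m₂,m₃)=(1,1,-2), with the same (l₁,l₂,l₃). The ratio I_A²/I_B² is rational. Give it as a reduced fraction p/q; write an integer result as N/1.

3/4

l's match ⇒ only the (l;m) 3-j factors differ between A and B.
A: triangle coeff Δ(2,2,4) = 1/630; Σ_t [0,0]: t=0:+1/24 = 1/24; (3j)²=1/21 [(2 2 4; 0 1 -1)], sign=-1
B: triangle coeff Δ(2,2,4) = 1/630; Σ_t [0,0]: t=0:+1/36 = 1/36; (3j)²=4/63 [(2 2 4; 1 1 -2)], sign=+1
I_A²/I_B² = (1/21)/(4/63) = 3/4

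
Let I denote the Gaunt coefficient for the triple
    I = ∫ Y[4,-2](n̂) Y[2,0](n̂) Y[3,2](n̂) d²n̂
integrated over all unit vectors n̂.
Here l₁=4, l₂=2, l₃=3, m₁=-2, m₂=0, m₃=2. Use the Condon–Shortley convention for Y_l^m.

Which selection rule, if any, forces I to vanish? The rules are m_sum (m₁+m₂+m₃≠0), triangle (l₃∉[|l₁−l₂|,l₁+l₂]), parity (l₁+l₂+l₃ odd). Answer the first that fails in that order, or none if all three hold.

parity

m₁+m₂+m₃ = -2 + 0 + 2 = 0  ✓
triangle: |4−2|=2 ≤ l₃=3 ≤ 4+2=6  ✓
parity: l₁+l₂+l₃ = 9 is odd  ✗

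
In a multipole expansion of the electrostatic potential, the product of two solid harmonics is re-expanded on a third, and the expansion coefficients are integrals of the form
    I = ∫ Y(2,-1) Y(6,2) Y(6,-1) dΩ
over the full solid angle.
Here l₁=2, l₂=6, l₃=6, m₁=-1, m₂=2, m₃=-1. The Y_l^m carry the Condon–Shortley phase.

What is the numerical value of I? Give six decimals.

m-sum 0 ✓  L=14 even ✓  4≤6≤8 ✓
Π(2lᵢ+1) = 5×13×13 = 845
triangle coeff Δ(2,6,6) = 1/90090
Σ_t [0,2]: t=0:+1/69120 t=1:−1/14400 t=2:+1/69120 = -7/172800
(3j)²=14/715 [(2 6 6; 0 0 0)], sign=-1
Σ_t [1,2]: t=1:−1/60480 t=2:+1/34560 = 1/80640
(3j)²=6/1001 [(2 6 6; -1 2 -1)], sign=-1
⇒ 4πI² = 12/121
I = (+1)√(12/121/(4π)) = 0.08883682

0.088837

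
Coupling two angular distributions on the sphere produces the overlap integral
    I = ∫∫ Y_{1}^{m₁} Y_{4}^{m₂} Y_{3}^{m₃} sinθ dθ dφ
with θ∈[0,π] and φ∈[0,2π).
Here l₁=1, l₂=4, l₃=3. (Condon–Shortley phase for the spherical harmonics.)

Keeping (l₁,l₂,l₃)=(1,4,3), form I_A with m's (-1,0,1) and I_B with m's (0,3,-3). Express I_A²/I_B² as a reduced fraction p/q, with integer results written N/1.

Same 1,4,3: normalisation and zero-m 3j drop out of the ratio.
A: Δ: 2! 0! 6! / 9! → 1/252; sum: t=2:+1/96 = 1/96; 3j²(1 4 3; -1 0 1) = Δ·Π!·Σ² = 1/42  (sign +1)
B: Δ: 2! 0! 6! / 9! → 1/252; sum: t=1:−1/720 = -1/720; 3j²(1 4 3; 0 3 -3) = Δ·Π!·Σ² = 1/36  (sign -1)
I_A²/I_B² = (1/42)/(1/36) = 6/7

6/7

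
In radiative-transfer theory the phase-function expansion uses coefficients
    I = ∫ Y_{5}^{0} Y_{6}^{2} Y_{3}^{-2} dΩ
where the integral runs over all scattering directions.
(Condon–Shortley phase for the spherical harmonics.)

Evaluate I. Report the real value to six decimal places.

-0.077843

m-sum 0 ✓  L=14 even ✓  1≤3≤11 ✓
Π(2lᵢ+1) = 11×13×7 = 1001
triangle coeff Δ(5,6,3) = 1/675675
Σ_t [3,5]: t=3:−1/8640 t=4:+1/2304 t=5:−1/8640 = 7/34560
(3j)²=7/429 [(5 6 3; 0 0 0)], sign=-1
Σ_t [4,5]: t=4:+1/13824 t=5:−1/8640 = -1/23040
(3j)²=2/429 [(5 6 3; 0 2 -2)], sign=+1
⇒ 4πI² = 98/1287
I = (-1)√(98/1287/(4π)) = -0.07784287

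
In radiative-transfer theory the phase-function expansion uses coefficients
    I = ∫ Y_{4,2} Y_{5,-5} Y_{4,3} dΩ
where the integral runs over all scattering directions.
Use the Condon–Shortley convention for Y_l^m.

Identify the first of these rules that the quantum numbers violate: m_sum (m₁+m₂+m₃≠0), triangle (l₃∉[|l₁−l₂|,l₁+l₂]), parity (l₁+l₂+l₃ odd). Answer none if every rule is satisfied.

azimuthal sum: 2 − 5 + 3 = 0  ✓
1 ≤ 4 ≤ 9 (triangle on l)  ✓
L = 4 + 5 + 4 = 13 (odd)  ✗

parity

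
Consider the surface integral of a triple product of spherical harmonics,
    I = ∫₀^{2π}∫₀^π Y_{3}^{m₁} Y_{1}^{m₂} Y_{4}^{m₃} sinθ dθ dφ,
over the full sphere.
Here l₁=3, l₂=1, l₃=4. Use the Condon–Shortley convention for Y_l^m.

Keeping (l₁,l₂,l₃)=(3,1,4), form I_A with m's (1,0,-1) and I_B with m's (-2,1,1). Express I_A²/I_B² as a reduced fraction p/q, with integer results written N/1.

5/1

l's match ⇒ only the (l;m) 3-j factors differ between A and B.
A: triangle coeff Δ(3,1,4) = 1/252; Σ_t [0,0]: t=0:+1/48 = 1/48; (3j)²=5/84 [(3 1 4; 1 0 -1)], sign=-1
B: triangle coeff Δ(3,1,4) = 1/252; Σ_t [0,0]: t=0:+1/240 = 1/240; (3j)²=1/84 [(3 1 4; -2 1 1)], sign=-1
I_A²/I_B² = (5/84)/(1/84) = 5/1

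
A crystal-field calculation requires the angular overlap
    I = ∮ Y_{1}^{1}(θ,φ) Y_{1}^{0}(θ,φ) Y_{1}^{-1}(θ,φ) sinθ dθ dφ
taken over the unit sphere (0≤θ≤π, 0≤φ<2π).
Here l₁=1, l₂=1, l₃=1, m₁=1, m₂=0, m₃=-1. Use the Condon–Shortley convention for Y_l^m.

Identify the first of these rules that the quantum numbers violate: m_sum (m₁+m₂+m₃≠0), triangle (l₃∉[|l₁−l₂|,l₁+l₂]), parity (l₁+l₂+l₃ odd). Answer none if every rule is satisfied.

m₁+m₂+m₃ = 1 + 0 − 1 = 0  ✓
triangle: |1−1|=0 ≤ l₃=1 ≤ 1+1=2  ✓
parity: l₁+l₂+l₃ = 3 is odd  ✗

parity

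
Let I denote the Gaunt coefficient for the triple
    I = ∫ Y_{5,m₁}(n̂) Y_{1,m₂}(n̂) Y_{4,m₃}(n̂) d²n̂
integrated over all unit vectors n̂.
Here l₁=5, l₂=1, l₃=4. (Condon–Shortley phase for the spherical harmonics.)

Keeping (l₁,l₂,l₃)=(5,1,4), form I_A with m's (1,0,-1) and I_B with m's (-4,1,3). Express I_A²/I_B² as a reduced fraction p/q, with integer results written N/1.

Same 5,1,4: normalisation and zero-m 3j drop out of the ratio.
A: Δ: 2! 8! 0! / 11! → 1/495; sum: t=1:−1/720 = -1/720; 3j²(5 1 4; 1 0 -1) = Δ·Π!·Σ² = 8/165  (sign +1)
B: Δ: 2! 8! 0! / 11! → 1/495; sum: t=2:+1/10080 = 1/10080; 3j²(5 1 4; -4 1 3) = Δ·Π!·Σ² = 4/55  (sign -1)
I_A²/I_B² = (8/165)/(4/55) = 2/3

2/3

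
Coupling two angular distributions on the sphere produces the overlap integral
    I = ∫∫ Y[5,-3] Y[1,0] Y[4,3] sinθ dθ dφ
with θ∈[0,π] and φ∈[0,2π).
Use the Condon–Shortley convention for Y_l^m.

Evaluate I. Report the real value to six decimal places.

-0.196426

Rules hold: Σm=0, L=10 even, 4≤4≤6.
N = 11·3·9 = 297
Δ = 2!·8!·0!/11! = 1/495
Racah Σ t=1..1: t=1:−1/576 = -1/576
⇒ 3j(5 1 4; 0 0 0)² = 5/99, sgn -1
Racah Σ t=1..1: t=1:−1/5040 = -1/5040
⇒ 3j(5 1 4; -3 0 3)² = 16/495, sgn +1
4πI² = N·(3j₀)²·(3jₘ)² = 16/33
I = -1·√(0.484848/4π) = -0.19642560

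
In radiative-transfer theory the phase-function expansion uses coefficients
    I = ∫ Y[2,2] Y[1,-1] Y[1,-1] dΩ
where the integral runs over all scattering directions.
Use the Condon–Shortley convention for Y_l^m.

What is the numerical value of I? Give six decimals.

Rules hold: Σm=0, L=4 even, 1≤1≤3.
N = 5·3·3 = 45
Δ = 2!·2!·0!/5! = 1/30
Racah Σ t=1..1: t=1:−1/1 = -1/1
⇒ 3j(2 1 1; 0 0 0)² = 2/15, sgn +1
Racah Σ t=0..0: t=0:+1/4 = 1/4
⇒ 3j(2 1 1; 2 -1 -1)² = 1/5, sgn +1
4πI² = N·(3j₀)²·(3jₘ)² = 6/5
I = +1·√(1.2/4π) = 0.30901936

0.309019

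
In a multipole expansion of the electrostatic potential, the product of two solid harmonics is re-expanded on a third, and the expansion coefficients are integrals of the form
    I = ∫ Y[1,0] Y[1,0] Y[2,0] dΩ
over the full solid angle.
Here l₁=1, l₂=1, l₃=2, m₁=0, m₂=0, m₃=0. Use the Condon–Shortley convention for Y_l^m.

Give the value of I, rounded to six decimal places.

0.252313

Checks pass: Σm=0; 4 even; l₃=2∈[0,2].
(2·1+1)(2·1+1)(2·2+1) = 45
Δ: 0! 2! 2! / 5! → 1/30
sum: t=0:+1/1 = 1/1
3j²(1 1 2; 0 0 0) = Δ·Π!·Σ² = 2/15  (sign +1)
(m-triple is (0,0,0) — same symbol as above.)
combine: 4πI² = 45·2/15·2/15 = 4/5
take √, sign +1: I = 0.25231325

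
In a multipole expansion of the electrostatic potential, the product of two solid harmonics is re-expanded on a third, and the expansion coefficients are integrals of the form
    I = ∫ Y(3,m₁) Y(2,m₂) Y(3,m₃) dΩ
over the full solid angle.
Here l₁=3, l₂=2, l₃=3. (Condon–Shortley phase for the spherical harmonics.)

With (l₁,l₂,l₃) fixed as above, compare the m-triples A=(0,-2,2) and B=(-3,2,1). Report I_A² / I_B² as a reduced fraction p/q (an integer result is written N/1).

l's match ⇒ only the (l;m) 3-j factors differ between A and B.
A: triangle coeff Δ(3,2,3) = 1/3780; Σ_t [0,0]: t=0:+1/24 = 1/24; (3j)²=1/21 [(3 2 3; 0 -2 2)], sign=-1
B: triangle coeff Δ(3,2,3) = 1/3780; Σ_t [2,2]: t=2:+1/96 = 1/96; (3j)²=1/42 [(3 2 3; -3 2 1)], sign=+1
I_A²/I_B² = (1/21)/(1/42) = 2/1

2/1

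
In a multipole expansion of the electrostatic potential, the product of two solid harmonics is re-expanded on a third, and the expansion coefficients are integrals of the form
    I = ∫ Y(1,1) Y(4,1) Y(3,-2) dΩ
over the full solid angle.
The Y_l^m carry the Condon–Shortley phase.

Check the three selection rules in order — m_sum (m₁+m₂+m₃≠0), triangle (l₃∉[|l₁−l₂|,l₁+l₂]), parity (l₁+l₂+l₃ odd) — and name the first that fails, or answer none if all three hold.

Σmᵢ = 0  ✓
l₃∈[|l₁−l₂|,l₁+l₂]=[3,5], have l₃=3  ✓
Σlᵢ = 8 ⇒ even  ✓

none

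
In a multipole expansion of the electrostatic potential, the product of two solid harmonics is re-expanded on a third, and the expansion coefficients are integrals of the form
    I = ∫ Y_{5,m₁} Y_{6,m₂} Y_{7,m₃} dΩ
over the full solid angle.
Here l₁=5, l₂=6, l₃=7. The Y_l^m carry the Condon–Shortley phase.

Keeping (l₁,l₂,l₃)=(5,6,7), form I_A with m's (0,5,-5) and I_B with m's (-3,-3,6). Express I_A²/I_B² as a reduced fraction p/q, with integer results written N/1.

275/2184

Same 5,6,7: normalisation and zero-m 3j drop out of the ratio.
A: Δ: 4! 6! 8! / 19! → 1/174594420; sum: t=3:−1/11612160 t=4:+1/14515200 = -1/58060800; 3j²(5 6 7; 0 5 -5) = Δ·Π!·Σ² = 55/58786  (sign -1)
B: Δ: 4! 6! 8! / 19! → 1/174594420; sum: t=2:+1/14515200 t=3:−1/29030400 = 1/29030400; 3j²(5 6 7; -3 -3 6) = Δ·Π!·Σ² = 12/1615  (sign -1)
I_A²/I_B² = (55/58786)/(12/1615) = 275/2184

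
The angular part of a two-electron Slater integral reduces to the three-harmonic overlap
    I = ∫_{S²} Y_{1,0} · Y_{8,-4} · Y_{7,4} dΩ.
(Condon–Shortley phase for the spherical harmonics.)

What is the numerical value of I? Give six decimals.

0.211986

Checks pass: Σm=0; 16 even; l₃=7∈[7,9].
(2·1+1)(2·8+1)(2·7+1) = 765
Δ: 2! 0! 14! / 17! → 1/2040
sum: t=1:−1/25401600 = -1/25401600
3j²(1 8 7; 0 0 0) = Δ·Π!·Σ² = 8/255  (sign +1)
sum: t=1:−1/239500800 = -1/239500800
3j²(1 8 7; 0 -4 4) = Δ·Π!·Σ² = 2/85  (sign +1)
combine: 4πI² = 765·8/255·2/85 = 48/85
take √, sign +1: I = 0.21198553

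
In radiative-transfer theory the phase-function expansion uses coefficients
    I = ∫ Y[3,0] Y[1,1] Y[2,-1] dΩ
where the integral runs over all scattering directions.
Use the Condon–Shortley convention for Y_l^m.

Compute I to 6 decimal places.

Checks pass: Σm=0; 6 even; l₃=2∈[2,4].
(2·3+1)(2·1+1)(2·2+1) = 105
Δ: 2! 4! 0! / 7! → 1/105
sum: t=1:−1/4 = -1/4
3j²(3 1 2; 0 0 0) = Δ·Π!·Σ² = 3/35  (sign -1)
sum: t=2:+1/12 = 1/12
3j²(3 1 2; 0 1 -1) = Δ·Π!·Σ² = 1/35  (sign -1)
combine: 4πI² = 105·3/35·1/35 = 9/35
take √, sign +1: I = 0.14304817

0.143048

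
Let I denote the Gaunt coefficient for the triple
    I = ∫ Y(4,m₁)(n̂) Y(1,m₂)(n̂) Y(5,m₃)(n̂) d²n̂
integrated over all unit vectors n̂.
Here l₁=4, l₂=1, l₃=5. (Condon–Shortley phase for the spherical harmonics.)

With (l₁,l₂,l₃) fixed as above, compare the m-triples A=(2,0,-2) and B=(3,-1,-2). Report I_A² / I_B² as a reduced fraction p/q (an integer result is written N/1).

l's match ⇒ only the (l;m) 3-j factors differ between A and B.
A: triangle coeff Δ(4,1,5) = 1/495; Σ_t [0,0]: t=0:+1/1440 = 1/1440; (3j)²=7/165 [(4 1 5; 2 0 -2)], sign=-1
B: triangle coeff Δ(4,1,5) = 1/495; Σ_t [0,0]: t=0:+1/10080 = 1/10080; (3j)²=1/165 [(4 1 5; 3 -1 -2)], sign=-1
I_A²/I_B² = (7/165)/(1/165) = 7/1

7/1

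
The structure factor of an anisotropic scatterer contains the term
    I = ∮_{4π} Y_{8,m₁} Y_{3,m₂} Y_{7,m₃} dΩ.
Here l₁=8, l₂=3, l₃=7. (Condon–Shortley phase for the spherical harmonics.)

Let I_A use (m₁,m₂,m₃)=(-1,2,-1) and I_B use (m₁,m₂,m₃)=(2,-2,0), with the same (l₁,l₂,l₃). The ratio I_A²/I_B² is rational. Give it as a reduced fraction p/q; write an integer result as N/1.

256/125

Shared (l₁,l₂,l₃)=(8,3,7): N and (l;000)² cancel in I_A²/I_B².
A: Δ = 4!·12!·2!/19! = 1/5290740; Racah Σ t=3..4: t=3:−1/6220800 t=4:+1/14515200 = -1/10886400; ⇒ 3j(8 3 7; -1 2 -1)² = 128/12597, sgn -1
B: Δ = 4!·12!·2!/19! = 1/5290740; Racah Σ t=0..1: t=0:+1/12441600 t=1:−1/7257600 = -1/17418240; ⇒ 3j(8 3 7; 2 -2 0)² = 125/25194, sgn +1
I_A²/I_B² = (128/12597)/(125/25194) = 256/125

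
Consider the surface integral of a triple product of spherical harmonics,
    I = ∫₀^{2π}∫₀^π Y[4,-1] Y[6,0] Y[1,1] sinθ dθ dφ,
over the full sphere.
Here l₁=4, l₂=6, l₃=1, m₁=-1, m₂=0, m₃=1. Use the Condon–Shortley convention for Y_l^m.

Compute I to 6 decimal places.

|4−6|≤1≤4+6 violated ⇒ I = 0

0.000000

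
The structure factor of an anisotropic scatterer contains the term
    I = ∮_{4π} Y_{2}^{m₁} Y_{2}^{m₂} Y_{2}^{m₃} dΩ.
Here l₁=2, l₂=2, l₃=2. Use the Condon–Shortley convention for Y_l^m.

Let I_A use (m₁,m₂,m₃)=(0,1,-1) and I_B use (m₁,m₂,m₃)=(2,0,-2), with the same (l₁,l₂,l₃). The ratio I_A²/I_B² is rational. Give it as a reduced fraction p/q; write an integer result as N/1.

1/4

Shared (l₁,l₂,l₃)=(2,2,2): N and (l;000)² cancel in I_A²/I_B².
A: Δ = 2!·2!·2!/7! = 1/630; Racah Σ t=1..2: t=1:−1/2 t=2:+1/4 = -1/4; ⇒ 3j(2 2 2; 0 1 -1)² = 1/70, sgn +1
B: Δ = 2!·2!·2!/7! = 1/630; Racah Σ t=0..0: t=0:+1/8 = 1/8; ⇒ 3j(2 2 2; 2 0 -2)² = 2/35, sgn +1
I_A²/I_B² = (1/70)/(2/35) = 1/4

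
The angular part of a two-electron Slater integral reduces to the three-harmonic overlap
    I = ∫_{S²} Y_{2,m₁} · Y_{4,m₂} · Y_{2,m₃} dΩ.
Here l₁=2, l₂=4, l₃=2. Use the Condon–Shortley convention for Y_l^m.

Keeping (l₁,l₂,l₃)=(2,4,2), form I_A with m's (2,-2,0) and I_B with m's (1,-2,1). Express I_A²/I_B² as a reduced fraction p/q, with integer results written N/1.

3/8

l's match ⇒ only the (l;m) 3-j factors differ between A and B.
A: triangle coeff Δ(2,4,2) = 1/630; Σ_t [0,0]: t=0:+1/96 = 1/96; (3j)²=1/42 [(2 4 2; 2 -2 0)], sign=+1
B: triangle coeff Δ(2,4,2) = 1/630; Σ_t [1,1]: t=1:−1/36 = -1/36; (3j)²=4/63 [(2 4 2; 1 -2 1)], sign=+1
I_A²/I_B² = (1/42)/(4/63) = 3/8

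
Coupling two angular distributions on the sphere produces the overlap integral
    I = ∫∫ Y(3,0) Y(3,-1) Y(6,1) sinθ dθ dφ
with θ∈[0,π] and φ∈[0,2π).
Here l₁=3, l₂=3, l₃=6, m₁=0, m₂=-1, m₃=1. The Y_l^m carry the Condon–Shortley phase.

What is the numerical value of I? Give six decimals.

-0.221775

Rules hold: Σm=0, L=12 even, 0≤6≤6.
N = 7·7·13 = 637
Δ = 0!·6!·6!/13! = 1/12012
Racah Σ t=0..0: t=0:+1/1296 = 1/1296
⇒ 3j(3 3 6; 0 0 0)² = 100/3003, sgn +1
Racah Σ t=0..0: t=0:+1/1728 = 1/1728
⇒ 3j(3 3 6; 0 -1 1)² = 25/858, sgn -1
4πI² = N·(3j₀)²·(3jₘ)² = 8750/14157
I = -1·√(0.618069/4π) = -0.22177545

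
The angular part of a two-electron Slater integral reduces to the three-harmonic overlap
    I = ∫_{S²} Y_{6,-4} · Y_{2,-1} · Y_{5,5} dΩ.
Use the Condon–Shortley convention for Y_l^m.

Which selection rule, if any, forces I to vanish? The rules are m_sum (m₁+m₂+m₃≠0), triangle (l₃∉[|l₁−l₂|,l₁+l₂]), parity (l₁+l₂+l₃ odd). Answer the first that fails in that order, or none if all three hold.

parity

m₁+m₂+m₃ = -4 − 1 + 5 = 0  ✓
triangle: |6−2|=4 ≤ l₃=5 ≤ 6+2=8  ✓
parity: l₁+l₂+l₃ = 13 is odd  ✗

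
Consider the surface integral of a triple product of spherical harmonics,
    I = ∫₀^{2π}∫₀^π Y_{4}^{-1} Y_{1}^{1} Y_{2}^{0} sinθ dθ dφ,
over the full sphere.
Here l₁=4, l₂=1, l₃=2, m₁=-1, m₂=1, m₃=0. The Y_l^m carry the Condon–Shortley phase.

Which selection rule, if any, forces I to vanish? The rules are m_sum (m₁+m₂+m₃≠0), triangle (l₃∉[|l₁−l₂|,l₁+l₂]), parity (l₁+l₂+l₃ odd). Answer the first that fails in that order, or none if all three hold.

triangle

azimuthal sum: -1 + 1 + 0 = 0  ✓
3 ≤ 2 ≤ 5 (triangle on l)  ✗
L = 4 + 1 + 2 = 7 (odd)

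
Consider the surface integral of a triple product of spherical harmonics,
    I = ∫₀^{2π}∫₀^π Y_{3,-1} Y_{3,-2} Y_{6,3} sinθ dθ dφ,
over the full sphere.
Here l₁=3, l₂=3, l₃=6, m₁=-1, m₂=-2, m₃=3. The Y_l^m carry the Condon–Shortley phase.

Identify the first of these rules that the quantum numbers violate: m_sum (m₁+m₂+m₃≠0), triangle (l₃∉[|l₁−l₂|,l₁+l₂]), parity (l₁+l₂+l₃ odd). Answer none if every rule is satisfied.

none

azimuthal sum: -1 − 2 + 3 = 0  ✓
0 ≤ 6 ≤ 6 (triangle on l)  ✓
L = 3 + 3 + 6 = 12 (even)  ✓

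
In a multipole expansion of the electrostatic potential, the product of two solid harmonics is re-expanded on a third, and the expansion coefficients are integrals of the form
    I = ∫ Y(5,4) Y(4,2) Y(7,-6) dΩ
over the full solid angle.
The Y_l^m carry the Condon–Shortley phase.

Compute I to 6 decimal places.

0.061746

m-sum 0 ✓  L=16 even ✓  1≤7≤9 ✓
Π(2lᵢ+1) = 11×9×15 = 1485
triangle coeff Δ(5,4,7) = 1/6126120
Σ_t [0,2]: t=0:+1/69120 t=1:−1/20736 t=2:+1/69120 = -1/51840
(3j)²=280/21879 [(5 4 7; 0 0 0)], sign=+1
Σ_t [0,1]: t=0:+1/7257600 t=1:−1/4838400 = -1/14515200
(3j)²=3/1190 [(5 4 7; 4 2 -6)], sign=+1
⇒ 4πI² = 180/3757
I = (+1)√(180/3757/(4π)) = 0.06174627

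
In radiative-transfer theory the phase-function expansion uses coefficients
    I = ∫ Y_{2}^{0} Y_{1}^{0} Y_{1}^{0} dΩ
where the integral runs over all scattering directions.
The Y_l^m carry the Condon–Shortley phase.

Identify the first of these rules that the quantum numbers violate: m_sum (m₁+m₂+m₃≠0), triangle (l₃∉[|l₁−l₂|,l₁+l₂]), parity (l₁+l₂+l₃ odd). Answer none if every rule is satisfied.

m₁+m₂+m₃ = 0 + 0 + 0 = 0  ✓
triangle: |2−1|=1 ≤ l₃=1 ≤ 2+1=3  ✓
parity: l₁+l₂+l₃ = 4 is even  ✓

none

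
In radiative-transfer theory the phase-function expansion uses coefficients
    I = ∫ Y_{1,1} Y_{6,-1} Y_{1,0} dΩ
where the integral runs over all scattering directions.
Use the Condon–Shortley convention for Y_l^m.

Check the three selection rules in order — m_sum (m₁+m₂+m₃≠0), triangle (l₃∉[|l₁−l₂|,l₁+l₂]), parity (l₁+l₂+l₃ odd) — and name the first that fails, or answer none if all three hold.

triangle

Σmᵢ = 0  ✓
l₃∈[|l₁−l₂|,l₁+l₂]=[5,7], have l₃=1  ✗
Σlᵢ = 8 ⇒ even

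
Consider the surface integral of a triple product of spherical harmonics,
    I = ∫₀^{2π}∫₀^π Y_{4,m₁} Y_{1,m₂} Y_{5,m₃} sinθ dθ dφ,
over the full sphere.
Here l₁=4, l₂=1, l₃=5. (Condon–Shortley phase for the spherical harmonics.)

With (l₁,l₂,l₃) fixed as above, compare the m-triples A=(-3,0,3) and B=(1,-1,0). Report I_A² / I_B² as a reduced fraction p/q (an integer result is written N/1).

Shared (l₁,l₂,l₃)=(4,1,5): N and (l;000)² cancel in I_A²/I_B².
A: Δ = 0!·8!·2!/11! = 1/495; Racah Σ t=0..0: t=0:+1/5040 = 1/5040; ⇒ 3j(4 1 5; -3 0 3)² = 16/495, sgn +1
B: Δ = 0!·8!·2!/11! = 1/495; Racah Σ t=0..0: t=0:+1/1440 = 1/1440; ⇒ 3j(4 1 5; 1 -1 0)² = 2/99, sgn -1
I_A²/I_B² = (16/495)/(2/99) = 8/5

8/5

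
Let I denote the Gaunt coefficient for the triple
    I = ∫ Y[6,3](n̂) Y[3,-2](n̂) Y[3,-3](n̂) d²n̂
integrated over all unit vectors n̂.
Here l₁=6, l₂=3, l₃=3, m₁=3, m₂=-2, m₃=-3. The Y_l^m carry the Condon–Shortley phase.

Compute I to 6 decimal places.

m-sum = 3 − 2 − 3 = -2 ≠ 0 ⇒ I = 0

0.000000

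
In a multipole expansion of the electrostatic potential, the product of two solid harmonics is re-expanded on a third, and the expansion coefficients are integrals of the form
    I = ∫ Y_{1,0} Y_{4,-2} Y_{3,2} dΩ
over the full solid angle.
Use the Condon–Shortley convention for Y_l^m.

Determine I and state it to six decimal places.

0.213244

m-sum 0 ✓  L=8 even ✓  3≤3≤5 ✓
Π(2lᵢ+1) = 3×9×7 = 189
triangle coeff Δ(1,4,3) = 1/252
Σ_t [1,1]: t=1:−1/36 = -1/36
(3j)²=4/63 [(1 4 3; 0 0 0)], sign=+1
Σ_t [1,1]: t=1:−1/120 = -1/120
(3j)²=1/21 [(1 4 3; 0 -2 2)], sign=+1
⇒ 4πI² = 4/7
I = (+1)√(4/7/(4π)) = 0.21324362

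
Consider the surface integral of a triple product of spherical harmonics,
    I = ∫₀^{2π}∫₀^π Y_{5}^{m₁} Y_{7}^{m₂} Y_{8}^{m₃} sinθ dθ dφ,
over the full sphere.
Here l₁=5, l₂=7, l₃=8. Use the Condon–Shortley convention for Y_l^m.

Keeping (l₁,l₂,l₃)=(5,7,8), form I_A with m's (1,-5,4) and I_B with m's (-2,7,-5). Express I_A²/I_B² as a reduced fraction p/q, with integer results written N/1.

l's match ⇒ only the (l;m) 3-j factors differ between A and B.
A: triangle coeff Δ(5,7,8) = 1/814773960; Σ_t [0,2]: t=0:+1/92897280 t=1:−1/78382080 t=2:+1/696729600 = -1/1791590400; (3j)²=11/151164 [(5 7 8; 1 -5 4)], sign=-1
B: triangle coeff Δ(5,7,8) = 1/814773960; Σ_t [4,4]: t=4:+1/3135283200 = 1/3135283200; (3j)²=143/11628 [(5 7 8; -2 7 -5)], sign=-1
I_A²/I_B² = (11/151164)/(143/11628) = 1/169

1/169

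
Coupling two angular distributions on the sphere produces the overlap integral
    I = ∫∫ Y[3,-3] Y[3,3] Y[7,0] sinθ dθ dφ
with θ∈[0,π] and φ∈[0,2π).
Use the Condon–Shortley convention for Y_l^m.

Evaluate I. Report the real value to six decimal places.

l₃=7 ∉ [0,6] — triangle fails ⇒ I = 0

0.000000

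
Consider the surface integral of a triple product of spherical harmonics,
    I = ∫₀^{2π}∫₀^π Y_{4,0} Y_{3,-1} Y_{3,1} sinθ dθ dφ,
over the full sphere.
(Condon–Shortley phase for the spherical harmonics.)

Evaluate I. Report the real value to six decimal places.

Checks pass: Σm=0; 10 even; l₃=3∈[1,7].
(2·4+1)(2·3+1)(2·3+1) = 441
Δ: 4! 4! 2! / 11! → 1/34650
sum: t=1:−1/72 t=2:+1/16 t=3:−1/72 = 5/144
3j²(4 3 3; 0 0 0) = Δ·Π!·Σ² = 2/77  (sign -1)
sum: t=0:+1/1152 t=1:−1/36 t=2:+1/32 = 5/1152
3j²(4 3 3; 0 -1 1) = Δ·Π!·Σ² = 1/1386  (sign +1)
combine: 4πI² = 441·2/77·1/1386 = 1/121
take √, sign -1: I = -0.02564498

-0.025645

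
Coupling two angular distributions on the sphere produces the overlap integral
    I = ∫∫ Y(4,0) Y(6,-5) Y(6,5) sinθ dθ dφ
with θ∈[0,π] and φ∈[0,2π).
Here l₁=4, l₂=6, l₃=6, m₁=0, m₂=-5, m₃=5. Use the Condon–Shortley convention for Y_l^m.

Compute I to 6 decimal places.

0.099563

Rules hold: Σm=0, L=16 even, 2≤6≤10.
N = 9·13·13 = 1521
Δ = 4!·4!·8!/17! = 1/15315300
Racah Σ t=0..4: t=0:+1/829440 t=1:−1/25920 t=2:+1/9216 t=3:−1/25920 t=4:+1/829440 = 7/207360
⇒ 3j(4 6 6; 0 0 0)² = 28/2431, sgn +1
Racah Σ t=0..1: t=0:+1/2903040 t=1:−1/1451520 = -1/2903040
⇒ 3j(4 6 6; 0 -5 5)² = 11/1547, sgn +1
4πI² = N·(3j₀)²·(3jₘ)² = 36/289
I = +1·√(0.124567/4π) = 0.09956287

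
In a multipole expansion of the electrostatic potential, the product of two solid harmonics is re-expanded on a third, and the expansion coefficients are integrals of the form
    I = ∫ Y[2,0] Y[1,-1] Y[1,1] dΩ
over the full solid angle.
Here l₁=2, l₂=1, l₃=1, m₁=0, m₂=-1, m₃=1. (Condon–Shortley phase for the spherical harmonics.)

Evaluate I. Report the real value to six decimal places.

0.126157

Rules hold: Σm=0, L=4 even, 1≤1≤3.
N = 5·3·3 = 45
Δ = 2!·2!·0!/5! = 1/30
Racah Σ t=1..1: t=1:−1/1 = -1/1
⇒ 3j(2 1 1; 0 0 0)² = 2/15, sgn +1
Racah Σ t=0..0: t=0:+1/4 = 1/4
⇒ 3j(2 1 1; 0 -1 1)² = 1/30, sgn +1
4πI² = N·(3j₀)²·(3jₘ)² = 1/5
I = +1·√(0.2/4π) = 0.12615663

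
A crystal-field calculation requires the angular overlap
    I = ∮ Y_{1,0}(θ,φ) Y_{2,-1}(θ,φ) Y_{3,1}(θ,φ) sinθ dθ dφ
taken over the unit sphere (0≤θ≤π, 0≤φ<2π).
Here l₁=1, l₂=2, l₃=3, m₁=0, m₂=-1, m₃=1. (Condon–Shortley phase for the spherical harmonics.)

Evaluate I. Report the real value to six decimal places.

-0.233597

Checks pass: Σm=0; 6 even; l₃=3∈[1,3].
(2·1+1)(2·2+1)(2·3+1) = 105
Δ: 0! 2! 4! / 7! → 1/105
sum: t=0:+1/4 = 1/4
3j²(1 2 3; 0 0 0) = Δ·Π!·Σ² = 3/35  (sign -1)
sum: t=0:+1/6 = 1/6
3j²(1 2 3; 0 -1 1) = Δ·Π!·Σ² = 8/105  (sign +1)
combine: 4πI² = 105·3/35·8/105 = 24/35
take √, sign -1: I = -0.23359668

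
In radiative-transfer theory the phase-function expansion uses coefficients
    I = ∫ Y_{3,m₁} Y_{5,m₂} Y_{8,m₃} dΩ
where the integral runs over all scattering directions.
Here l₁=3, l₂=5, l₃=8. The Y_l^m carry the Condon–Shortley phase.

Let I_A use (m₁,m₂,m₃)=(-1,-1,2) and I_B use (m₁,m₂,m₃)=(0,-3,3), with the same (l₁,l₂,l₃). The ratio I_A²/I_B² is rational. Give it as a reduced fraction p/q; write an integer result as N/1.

21/11

l's match ⇒ only the (l;m) 3-j factors differ between A and B.
A: triangle coeff Δ(3,5,8) = 1/136136; Σ_t [0,0]: t=0:+1/829440 = 1/829440; (3j)²=225/9724 [(3 5 8; -1 -1 2)], sign=+1
B: triangle coeff Δ(3,5,8) = 1/136136; Σ_t [0,0]: t=0:+1/2903040 = 1/2903040; (3j)²=75/6188 [(3 5 8; 0 -3 3)], sign=-1
I_A²/I_B² = (225/9724)/(75/6188) = 21/11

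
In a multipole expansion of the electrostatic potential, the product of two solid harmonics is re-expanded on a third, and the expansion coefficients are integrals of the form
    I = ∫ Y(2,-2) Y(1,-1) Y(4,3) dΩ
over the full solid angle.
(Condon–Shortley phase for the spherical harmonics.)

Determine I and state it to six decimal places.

0.000000

|2−1|≤4≤2+1 violated ⇒ I = 0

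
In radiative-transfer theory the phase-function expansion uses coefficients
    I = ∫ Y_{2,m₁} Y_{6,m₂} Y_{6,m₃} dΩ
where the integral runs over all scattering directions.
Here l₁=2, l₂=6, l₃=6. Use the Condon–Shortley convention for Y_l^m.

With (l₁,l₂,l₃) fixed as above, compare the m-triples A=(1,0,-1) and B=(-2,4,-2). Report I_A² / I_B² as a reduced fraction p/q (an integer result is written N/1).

l's match ⇒ only the (l;m) 3-j factors differ between A and B.
A: triangle coeff Δ(2,6,6) = 1/90090; Σ_t [0,1]: t=0:+1/34560 t=1:−1/28800 = -1/172800; (3j)²=1/1430 [(2 6 6; 1 0 -1)], sign=+1
B: triangle coeff Δ(2,6,6) = 1/90090; Σ_t [2,2]: t=2:+1/322560 = 1/322560; (3j)²=18/1001 [(2 6 6; -2 4 -2)], sign=+1
I_A²/I_B² = (1/1430)/(18/1001) = 7/180

7/180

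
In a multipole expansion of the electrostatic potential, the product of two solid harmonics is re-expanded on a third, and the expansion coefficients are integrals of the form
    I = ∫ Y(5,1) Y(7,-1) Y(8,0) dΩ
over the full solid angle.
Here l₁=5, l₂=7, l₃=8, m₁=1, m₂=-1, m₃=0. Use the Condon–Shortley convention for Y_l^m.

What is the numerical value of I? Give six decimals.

-0.019887

Rules hold: Σm=0, L=20 even, 2≤8≤12.
N = 11·15·17 = 2805
Δ = 4!·6!·10!/21! = 1/814773960
Racah Σ t=0..4: t=0:+1/87091200 t=1:−1/4976640 t=2:+1/2073600 t=3:−1/4976640 t=4:+1/87091200 = 1/9676800
⇒ 3j(5 7 8; 0 0 0)² = 360/46189, sgn +1
Racah Σ t=0..4: t=0:+1/19906560 t=1:−1/3110400 t=2:+1/3317760 t=3:−1/21772800 t=4:+1/1393459200 = -1/66355200
⇒ 3j(5 7 8; 1 -1 0)² = 21/92378, sgn -1
4πI² = N·(3j₀)²·(3jₘ)² = 56700/11408683
I = -1·√(0.0049699/4π) = -0.01988698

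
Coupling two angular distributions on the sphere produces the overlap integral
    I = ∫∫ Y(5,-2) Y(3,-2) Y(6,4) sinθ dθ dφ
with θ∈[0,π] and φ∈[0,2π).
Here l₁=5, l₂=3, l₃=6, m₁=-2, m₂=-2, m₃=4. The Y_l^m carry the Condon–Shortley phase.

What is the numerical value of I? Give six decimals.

0.088266

m-sum 0 ✓  L=14 even ✓  2≤6≤8 ✓
Π(2lᵢ+1) = 11×7×13 = 1001
triangle coeff Δ(5,3,6) = 1/675675
Σ_t [0,2]: t=0:+1/8640 t=1:−1/2304 t=2:+1/8640 = -7/34560
(3j)²=7/429 [(5 3 6; 0 0 0)], sign=-1
Σ_t [0,1]: t=0:+1/60480 t=1:−1/34560 = -1/80640
(3j)²=6/1001 [(5 3 6; -2 -2 4)], sign=-1
⇒ 4πI² = 14/143
I = (+1)√(14/143/(4π)) = 0.08826552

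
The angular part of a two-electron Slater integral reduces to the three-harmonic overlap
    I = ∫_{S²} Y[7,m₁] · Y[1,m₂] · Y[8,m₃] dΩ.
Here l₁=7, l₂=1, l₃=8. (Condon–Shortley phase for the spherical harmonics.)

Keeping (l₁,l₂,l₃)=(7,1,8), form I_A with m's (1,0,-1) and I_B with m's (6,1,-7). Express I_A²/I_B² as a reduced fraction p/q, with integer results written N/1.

l's match ⇒ only the (l;m) 3-j factors differ between A and B.
A: triangle coeff Δ(7,1,8) = 1/2040; Σ_t [0,0]: t=0:+1/29030400 = 1/29030400; (3j)²=21/680 [(7 1 8; 1 0 -1)], sign=-1
B: triangle coeff Δ(7,1,8) = 1/2040; Σ_t [0,0]: t=0:+1/12454041600 = 1/12454041600; (3j)²=7/136 [(7 1 8; 6 1 -7)], sign=-1
I_A²/I_B² = (21/680)/(7/136) = 3/5

3/5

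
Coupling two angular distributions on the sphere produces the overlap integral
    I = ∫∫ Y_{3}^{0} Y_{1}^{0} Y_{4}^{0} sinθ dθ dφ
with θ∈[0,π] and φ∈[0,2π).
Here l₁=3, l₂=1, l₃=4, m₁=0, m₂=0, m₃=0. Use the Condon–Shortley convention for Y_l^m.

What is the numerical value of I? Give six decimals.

Checks pass: Σm=0; 8 even; l₃=4∈[2,4].
(2·3+1)(2·1+1)(2·4+1) = 189
Δ: 0! 6! 2! / 9! → 1/252
sum: t=0:+1/36 = 1/36
3j²(3 1 4; 0 0 0) = Δ·Π!·Σ² = 4/63  (sign +1)
(m-triple is (0,0,0) — same symbol as above.)
combine: 4πI² = 189·4/63·4/63 = 16/21
take √, sign +1: I = 0.24623252

0.246233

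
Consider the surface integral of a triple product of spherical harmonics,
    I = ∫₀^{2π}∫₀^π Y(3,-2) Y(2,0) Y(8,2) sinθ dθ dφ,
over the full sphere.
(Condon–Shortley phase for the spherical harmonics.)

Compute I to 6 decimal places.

0.000000

triangle: need 1≤l₃≤5, have 8; I=0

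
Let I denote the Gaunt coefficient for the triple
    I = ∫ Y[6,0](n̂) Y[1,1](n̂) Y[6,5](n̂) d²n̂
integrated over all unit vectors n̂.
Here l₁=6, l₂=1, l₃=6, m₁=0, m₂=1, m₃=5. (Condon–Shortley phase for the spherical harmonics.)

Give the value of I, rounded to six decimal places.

0.000000

0 + 1 + 5 = 6 ≠ 0: azimuthal integral kills it; I = 0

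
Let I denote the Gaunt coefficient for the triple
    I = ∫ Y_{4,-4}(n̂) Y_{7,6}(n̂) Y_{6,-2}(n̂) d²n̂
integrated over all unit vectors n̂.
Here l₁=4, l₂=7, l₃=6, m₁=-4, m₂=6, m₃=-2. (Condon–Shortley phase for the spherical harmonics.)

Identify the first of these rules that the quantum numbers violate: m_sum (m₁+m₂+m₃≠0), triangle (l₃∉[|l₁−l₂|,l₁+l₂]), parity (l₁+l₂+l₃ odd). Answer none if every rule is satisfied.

parity

Σmᵢ = 0  ✓
l₃∈[|l₁−l₂|,l₁+l₂]=[3,11], have l₃=6  ✓
Σlᵢ = 17 ⇒ odd  ✗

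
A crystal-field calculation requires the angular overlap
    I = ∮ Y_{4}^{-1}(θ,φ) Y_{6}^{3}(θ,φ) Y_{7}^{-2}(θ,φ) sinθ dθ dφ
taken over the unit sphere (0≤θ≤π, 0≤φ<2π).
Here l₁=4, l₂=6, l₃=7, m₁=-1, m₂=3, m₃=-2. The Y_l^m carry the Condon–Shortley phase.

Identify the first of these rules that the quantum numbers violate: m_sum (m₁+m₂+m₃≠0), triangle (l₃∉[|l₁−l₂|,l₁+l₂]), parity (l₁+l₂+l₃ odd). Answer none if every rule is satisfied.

azimuthal sum: -1 + 3 − 2 = 0  ✓
2 ≤ 7 ≤ 10 (triangle on l)  ✓
L = 4 + 6 + 7 = 17 (odd)  ✗

parity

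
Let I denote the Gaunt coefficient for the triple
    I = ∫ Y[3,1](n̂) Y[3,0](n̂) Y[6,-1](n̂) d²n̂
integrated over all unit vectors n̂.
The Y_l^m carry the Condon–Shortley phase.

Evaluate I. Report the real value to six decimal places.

m-sum 0 ✓  L=12 even ✓  0≤6≤6 ✓
Π(2lᵢ+1) = 7×7×13 = 637
triangle coeff Δ(3,3,6) = 1/12012
Σ_t [0,0]: t=0:+1/1296 = 1/1296
(3j)²=100/3003 [(3 3 6; 0 0 0)], sign=+1
Σ_t [0,0]: t=0:+1/1728 = 1/1728
(3j)²=25/858 [(3 3 6; 1 0 -1)], sign=-1
⇒ 4πI² = 8750/14157
I = (-1)√(8750/14157/(4π)) = -0.22177545

-0.221775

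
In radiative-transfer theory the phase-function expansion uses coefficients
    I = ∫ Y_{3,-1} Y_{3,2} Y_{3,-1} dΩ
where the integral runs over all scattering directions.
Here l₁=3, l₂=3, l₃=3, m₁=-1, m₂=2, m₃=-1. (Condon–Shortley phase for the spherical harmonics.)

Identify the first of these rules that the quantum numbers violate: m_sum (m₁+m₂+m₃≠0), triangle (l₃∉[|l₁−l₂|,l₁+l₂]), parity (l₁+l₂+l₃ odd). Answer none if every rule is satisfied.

azimuthal sum: -1 + 2 − 1 = 0  ✓
0 ≤ 3 ≤ 6 (triangle on l)  ✓
L = 3 + 3 + 3 = 9 (odd)  ✗

parity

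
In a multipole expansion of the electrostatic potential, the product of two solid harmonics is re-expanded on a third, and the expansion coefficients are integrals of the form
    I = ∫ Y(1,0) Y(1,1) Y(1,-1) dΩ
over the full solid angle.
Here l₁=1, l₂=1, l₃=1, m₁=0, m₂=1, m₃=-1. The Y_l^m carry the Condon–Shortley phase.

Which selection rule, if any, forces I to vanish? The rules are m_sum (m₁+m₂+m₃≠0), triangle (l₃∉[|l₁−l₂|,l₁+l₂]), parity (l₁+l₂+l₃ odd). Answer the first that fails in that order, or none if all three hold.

azimuthal sum: 0 + 1 − 1 = 0  ✓
0 ≤ 1 ≤ 2 (triangle on l)  ✓
L = 1 + 1 + 1 = 3 (odd)  ✗

parity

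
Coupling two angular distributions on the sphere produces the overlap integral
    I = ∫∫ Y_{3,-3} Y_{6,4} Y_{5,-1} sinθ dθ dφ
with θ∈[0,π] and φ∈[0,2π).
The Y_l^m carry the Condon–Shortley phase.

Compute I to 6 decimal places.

-0.190675

Checks pass: Σm=0; 14 even; l₃=5∈[3,9].
(2·3+1)(2·6+1)(2·5+1) = 1001
Δ: 4! 2! 8! / 15! → 1/675675
sum: t=1:−1/8640 t=2:+1/2304 t=3:−1/8640 = 7/34560
3j²(3 6 5; 0 0 0) = Δ·Π!·Σ² = 7/429  (sign -1)
sum: t=4:+1/69120 = 1/69120
3j²(3 6 5; -3 4 -1) = Δ·Π!·Σ² = 4/143  (sign +1)
combine: 4πI² = 1001·7/429·4/143 = 196/429
take √, sign -1: I = -0.19067531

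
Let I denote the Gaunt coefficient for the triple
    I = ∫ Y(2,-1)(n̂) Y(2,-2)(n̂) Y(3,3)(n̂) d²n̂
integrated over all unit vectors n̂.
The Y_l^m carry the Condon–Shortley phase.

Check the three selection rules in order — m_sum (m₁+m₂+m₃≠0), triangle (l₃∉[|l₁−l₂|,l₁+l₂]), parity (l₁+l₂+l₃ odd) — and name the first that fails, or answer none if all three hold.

parity

m₁+m₂+m₃ = -1 − 2 + 3 = 0  ✓
triangle: |2−2|=0 ≤ l₃=3 ≤ 2+2=4  ✓
parity: l₁+l₂+l₃ = 7 is odd  ✗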